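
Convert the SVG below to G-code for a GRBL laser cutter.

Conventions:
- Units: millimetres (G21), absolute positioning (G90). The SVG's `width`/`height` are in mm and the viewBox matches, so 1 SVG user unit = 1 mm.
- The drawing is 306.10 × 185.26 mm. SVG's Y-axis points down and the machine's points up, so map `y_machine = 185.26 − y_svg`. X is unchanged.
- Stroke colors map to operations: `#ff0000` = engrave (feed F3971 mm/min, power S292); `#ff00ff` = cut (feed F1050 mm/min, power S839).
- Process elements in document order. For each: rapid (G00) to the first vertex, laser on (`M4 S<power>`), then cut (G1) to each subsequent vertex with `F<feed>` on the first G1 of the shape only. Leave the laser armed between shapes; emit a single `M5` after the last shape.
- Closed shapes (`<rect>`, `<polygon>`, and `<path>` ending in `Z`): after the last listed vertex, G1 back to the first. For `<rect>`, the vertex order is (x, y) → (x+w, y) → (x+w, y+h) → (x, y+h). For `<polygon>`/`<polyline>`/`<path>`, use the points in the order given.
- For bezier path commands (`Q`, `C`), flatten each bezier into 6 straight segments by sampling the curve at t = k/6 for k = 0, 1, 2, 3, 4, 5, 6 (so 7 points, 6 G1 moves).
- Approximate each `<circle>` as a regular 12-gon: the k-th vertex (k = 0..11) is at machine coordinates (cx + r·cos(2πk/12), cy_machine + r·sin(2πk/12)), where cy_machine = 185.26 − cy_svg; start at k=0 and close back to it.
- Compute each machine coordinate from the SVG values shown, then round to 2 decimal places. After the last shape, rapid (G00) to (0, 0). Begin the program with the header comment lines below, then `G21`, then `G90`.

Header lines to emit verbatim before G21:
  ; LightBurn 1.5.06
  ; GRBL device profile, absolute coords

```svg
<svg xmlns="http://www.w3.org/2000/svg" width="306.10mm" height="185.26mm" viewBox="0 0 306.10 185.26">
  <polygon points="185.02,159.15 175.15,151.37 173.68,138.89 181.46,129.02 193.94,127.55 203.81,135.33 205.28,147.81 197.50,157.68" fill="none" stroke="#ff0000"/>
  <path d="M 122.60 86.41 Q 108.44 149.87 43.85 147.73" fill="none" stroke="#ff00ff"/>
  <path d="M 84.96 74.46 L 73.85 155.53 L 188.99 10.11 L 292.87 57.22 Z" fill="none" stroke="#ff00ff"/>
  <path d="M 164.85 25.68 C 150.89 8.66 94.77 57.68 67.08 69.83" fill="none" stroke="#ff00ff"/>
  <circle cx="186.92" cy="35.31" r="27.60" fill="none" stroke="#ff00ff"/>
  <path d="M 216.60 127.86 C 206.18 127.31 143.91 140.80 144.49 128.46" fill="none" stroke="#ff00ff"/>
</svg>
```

; LightBurn 1.5.06
; GRBL device profile, absolute coords
G21
G90
G00 X185.02 Y26.11
M4 S292
G1 X175.15 Y33.89 F3971
G1 X173.68 Y46.37
G1 X181.46 Y56.24
G1 X193.94 Y57.71
G1 X203.81 Y49.93
G1 X205.28 Y37.45
G1 X197.50 Y27.58
G1 X185.02 Y26.11
G00 X122.60 Y98.85
M4 S839
G1 X116.48 Y79.52 F1050
G1 X107.56 Y63.83
G1 X95.83 Y51.79
G1 X81.31 Y43.39
G1 X63.98 Y38.64
G1 X43.85 Y37.53
G00 X84.96 Y110.80
M4 S839
G1 X73.85 Y29.73 F1050
G1 X188.99 Y175.15
G1 X292.87 Y128.04
G1 X84.96 Y110.80
G00 X164.85 Y159.58
M4 S839
G1 X154.68 Y163.06 F1050
G1 X139.45 Y158.40
G1 X121.11 Y148.44
G1 X101.63 Y136.06
G1 X82.97 Y124.10
G1 X67.08 Y115.43
G00 X214.52 Y149.95
M4 S839
G1 X210.82 Y163.75 F1050
G1 X200.72 Y173.85
G1 X186.92 Y177.55
G1 X173.12 Y173.85
G1 X163.02 Y163.75
G1 X159.32 Y149.95
G1 X163.02 Y136.15
G1 X173.12 Y126.05
G1 X186.92 Y122.35
G1 X200.72 Y126.05
G1 X210.82 Y136.15
G1 X214.52 Y149.95
G00 X216.60 Y57.40
M4 S839
G1 X207.60 Y56.69 F1050
G1 X193.14 Y54.75
G1 X176.42 Y52.68
G1 X160.61 Y51.59
G1 X148.91 Y52.60
G1 X144.49 Y56.80
M5
G00 X0.00 Y0.00

1 u = 1 mm; y_m = 185.26 − y.

[1] `<polygon>` regular polygon, #ff0000→engrave S292 F3971: (185.02,26.11) → (175.15,33.89) → (173.68,46.37) → (181.46,56.24) → (193.94,57.71) → (203.81,49.93) → (205.28,37.45) → (197.50,27.58) → (185.02,26.11) (closed)

[2] `<path>` quadratic bezier, #ff00ff→cut S839 F1050: (122.60,98.85) → (116.48,79.52) → (107.56,63.83) → (95.83,51.79) → (81.31,43.39) → (63.98,38.64) → (43.85,37.53)

[3] `<path>` closed polygon, #ff00ff→cut S839 F1050: (84.96,110.80) → (73.85,29.73) → (188.99,175.15) → (292.87,128.04) → (84.96,110.80) (closed)

[4] `<path>` cubic bezier, #ff00ff→cut S839 F1050: (164.85,159.58) → (154.68,163.06) → (139.45,158.40) → (121.11,148.44) → (101.63,136.06) → (82.97,124.10) → (67.08,115.43)

[5] `<circle>` circle, #ff00ff→cut S839 F1050: (214.52,149.95) → (210.82,163.75) → (200.72,173.85) → (186.92,177.55) → (173.12,173.85) → (163.02,163.75) → (159.32,149.95) → (163.02,136.15) → (173.12,126.05) → (186.92,122.35) → (200.72,126.05) → (210.82,136.15) → (214.52,149.95) (closed)

[6] `<path>` cubic bezier, #ff00ff→cut S839 F1050: (216.60,57.40) → (207.60,56.69) → (193.14,54.75) → (176.42,52.68) → (160.61,51.59) → (148.91,52.60) → (144.49,56.80)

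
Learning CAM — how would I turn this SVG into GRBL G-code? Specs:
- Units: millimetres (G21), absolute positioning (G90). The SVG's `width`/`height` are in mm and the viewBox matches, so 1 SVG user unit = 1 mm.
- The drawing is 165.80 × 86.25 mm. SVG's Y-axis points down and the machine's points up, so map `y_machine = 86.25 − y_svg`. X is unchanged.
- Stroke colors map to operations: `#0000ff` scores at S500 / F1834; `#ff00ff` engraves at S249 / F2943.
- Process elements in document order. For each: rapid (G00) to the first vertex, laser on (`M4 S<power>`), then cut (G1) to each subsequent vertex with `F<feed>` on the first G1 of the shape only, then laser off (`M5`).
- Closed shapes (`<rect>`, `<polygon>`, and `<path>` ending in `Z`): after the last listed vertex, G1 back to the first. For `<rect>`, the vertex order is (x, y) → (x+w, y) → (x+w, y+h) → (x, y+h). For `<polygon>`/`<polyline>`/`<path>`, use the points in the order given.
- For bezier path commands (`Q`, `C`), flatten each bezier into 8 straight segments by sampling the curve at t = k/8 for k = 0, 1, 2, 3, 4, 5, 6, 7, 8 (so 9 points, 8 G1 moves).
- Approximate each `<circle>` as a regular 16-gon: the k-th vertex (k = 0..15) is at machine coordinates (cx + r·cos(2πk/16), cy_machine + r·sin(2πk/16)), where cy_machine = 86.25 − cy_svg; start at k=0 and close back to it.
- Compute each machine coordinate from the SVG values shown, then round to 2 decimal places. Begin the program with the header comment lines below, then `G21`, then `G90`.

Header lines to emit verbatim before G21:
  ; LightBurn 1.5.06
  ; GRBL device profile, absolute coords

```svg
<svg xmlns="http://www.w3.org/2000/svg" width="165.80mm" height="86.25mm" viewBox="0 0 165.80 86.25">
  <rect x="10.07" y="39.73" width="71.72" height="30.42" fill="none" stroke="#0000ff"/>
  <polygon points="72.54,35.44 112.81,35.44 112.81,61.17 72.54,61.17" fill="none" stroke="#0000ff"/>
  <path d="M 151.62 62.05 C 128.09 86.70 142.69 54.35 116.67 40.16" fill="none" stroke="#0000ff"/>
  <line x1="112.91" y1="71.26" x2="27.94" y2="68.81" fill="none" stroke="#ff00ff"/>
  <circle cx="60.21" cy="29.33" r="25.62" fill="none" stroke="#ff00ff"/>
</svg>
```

Since the viewBox matches the mm dimensions, user units are millimetres directly. The only transform is the Y-flip y_m = 86.25 − y_svg.

Shape 1 is a rectangle drawn with `<rect>`. Its stroke #0000ff means score at S500, F1834. After flipping Y the toolpath is (10.07,46.52) → (81.79,46.52) → (81.79,16.10) → (10.07,16.10) → (10.07,46.52), returning to the start.

Shape 2 is a rectangle drawn with `<polygon>`. Its stroke #0000ff means score at S500, F1834. After flipping Y the toolpath is (72.54,50.81) → (112.81,50.81) → (112.81,25.08) → (72.54,25.08) → (72.54,50.81), returning to the start.

Shape 3 is a cubic bezier drawn with `<path>`. Its stroke #0000ff means score at S500, F1834. After flipping Y the toolpath is (151.62,24.20) → (144.43,17.48) → (139.89,15.23) → (137.08,16.55) → (135.08,20.58) → (132.96,26.43) → (129.80,33.22) → (124.68,40.06) → (116.67,46.09).

Shape 4 is a line segment drawn with `<line>`. Its stroke #ff00ff means engrave at S249, F2943. After flipping Y the toolpath is (112.91,14.99) → (27.94,17.44).

Shape 5 is a circle drawn with `<circle>`. Its stroke #ff00ff means engrave at S249, F2943. After flipping Y the toolpath is (85.83,56.92) → (83.88,66.72) → (78.33,75.04) → (70.01,80.59) → (60.21,82.54) → (50.41,80.59) → (42.09,75.04) → (36.54,66.72) → (34.59,56.92) → (36.54,47.12) → (42.09,38.80) → (50.41,33.25) → (60.21,31.30) → (70.01,33.25) → (78.33,38.80) → (83.88,47.12) → (85.83,56.92), returning to the start.

; LightBurn 1.5.06
; GRBL device profile, absolute coords
G21
G90
G00 X10.07 Y46.52
M4 S500
G1 X81.79 Y46.52 F1834
G1 X81.79 Y16.10
G1 X10.07 Y16.10
G1 X10.07 Y46.52
M5
G00 X72.54 Y50.81
M4 S500
G1 X112.81 Y50.81 F1834
G1 X112.81 Y25.08
G1 X72.54 Y25.08
G1 X72.54 Y50.81
M5
G00 X151.62 Y24.20
M4 S500
G1 X144.43 Y17.48 F1834
G1 X139.89 Y15.23
G1 X137.08 Y16.55
G1 X135.08 Y20.58
G1 X132.96 Y26.43
G1 X129.80 Y33.22
G1 X124.68 Y40.06
G1 X116.67 Y46.09
M5
G00 X112.91 Y14.99
M4 S249
G1 X27.94 Y17.44 F2943
M5
G00 X85.83 Y56.92
M4 S249
G1 X83.88 Y66.72 F2943
G1 X78.33 Y75.04
G1 X70.01 Y80.59
G1 X60.21 Y82.54
G1 X50.41 Y80.59
G1 X42.09 Y75.04
G1 X36.54 Y66.72
G1 X34.59 Y56.92
G1 X36.54 Y47.12
G1 X42.09 Y38.80
G1 X50.41 Y33.25
G1 X60.21 Y31.30
G1 X70.01 Y33.25
G1 X78.33 Y38.80
G1 X83.88 Y47.12
G1 X85.83 Y56.92
M5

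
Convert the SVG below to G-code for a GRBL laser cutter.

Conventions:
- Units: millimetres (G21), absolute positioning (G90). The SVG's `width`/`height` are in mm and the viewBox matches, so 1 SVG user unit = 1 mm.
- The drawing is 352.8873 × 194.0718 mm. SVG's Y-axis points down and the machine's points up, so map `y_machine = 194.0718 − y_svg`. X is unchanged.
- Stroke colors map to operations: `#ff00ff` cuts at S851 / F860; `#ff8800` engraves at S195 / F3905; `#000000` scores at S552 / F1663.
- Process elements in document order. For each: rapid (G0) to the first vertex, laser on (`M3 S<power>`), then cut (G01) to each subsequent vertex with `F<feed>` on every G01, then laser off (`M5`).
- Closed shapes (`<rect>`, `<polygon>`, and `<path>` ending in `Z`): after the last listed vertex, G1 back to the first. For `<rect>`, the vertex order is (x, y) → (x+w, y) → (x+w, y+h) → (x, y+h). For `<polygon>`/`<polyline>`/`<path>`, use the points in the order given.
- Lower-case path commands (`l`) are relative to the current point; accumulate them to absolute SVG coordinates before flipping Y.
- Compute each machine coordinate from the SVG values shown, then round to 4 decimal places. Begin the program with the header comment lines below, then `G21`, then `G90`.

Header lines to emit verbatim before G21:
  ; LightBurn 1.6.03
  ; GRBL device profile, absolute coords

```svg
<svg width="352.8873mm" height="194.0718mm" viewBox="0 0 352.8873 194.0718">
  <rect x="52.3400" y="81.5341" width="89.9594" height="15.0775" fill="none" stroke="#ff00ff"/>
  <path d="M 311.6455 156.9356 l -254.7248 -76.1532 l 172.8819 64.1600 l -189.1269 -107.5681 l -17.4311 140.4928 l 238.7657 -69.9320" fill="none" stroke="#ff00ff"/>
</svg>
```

1 u = 1 mm; y_m = 194.0718 − y.

[1] `<rect>` rectangle, #ff00ff→cut S851 F860: (52.3400,112.5377) → (142.2994,112.5377) → (142.2994,97.4602) → (52.3400,97.4602) → (52.3400,112.5377) (closed)

[2] `<path>` open polyline, #ff00ff→cut S851 F860: (311.6455,37.1362) → (56.9207,113.2894) → (229.8026,49.1294) → (40.6757,156.6975) → (23.2446,16.2047) → (262.0103,86.1367)

; LightBurn 1.6.03
; GRBL device profile, absolute coords
G21
G90
G0 X52.3400 Y112.5377
M3 S851
G01 X142.2994 Y112.5377 F860
G01 X142.2994 Y97.4602 F860
G01 X52.3400 Y97.4602 F860
G01 X52.3400 Y112.5377 F860
M5
G0 X311.6455 Y37.1362
M3 S851
G01 X56.9207 Y113.2894 F860
G01 X229.8026 Y49.1294 F860
G01 X40.6757 Y156.6975 F860
G01 X23.2446 Y16.2047 F860
G01 X262.0103 Y86.1367 F860
M5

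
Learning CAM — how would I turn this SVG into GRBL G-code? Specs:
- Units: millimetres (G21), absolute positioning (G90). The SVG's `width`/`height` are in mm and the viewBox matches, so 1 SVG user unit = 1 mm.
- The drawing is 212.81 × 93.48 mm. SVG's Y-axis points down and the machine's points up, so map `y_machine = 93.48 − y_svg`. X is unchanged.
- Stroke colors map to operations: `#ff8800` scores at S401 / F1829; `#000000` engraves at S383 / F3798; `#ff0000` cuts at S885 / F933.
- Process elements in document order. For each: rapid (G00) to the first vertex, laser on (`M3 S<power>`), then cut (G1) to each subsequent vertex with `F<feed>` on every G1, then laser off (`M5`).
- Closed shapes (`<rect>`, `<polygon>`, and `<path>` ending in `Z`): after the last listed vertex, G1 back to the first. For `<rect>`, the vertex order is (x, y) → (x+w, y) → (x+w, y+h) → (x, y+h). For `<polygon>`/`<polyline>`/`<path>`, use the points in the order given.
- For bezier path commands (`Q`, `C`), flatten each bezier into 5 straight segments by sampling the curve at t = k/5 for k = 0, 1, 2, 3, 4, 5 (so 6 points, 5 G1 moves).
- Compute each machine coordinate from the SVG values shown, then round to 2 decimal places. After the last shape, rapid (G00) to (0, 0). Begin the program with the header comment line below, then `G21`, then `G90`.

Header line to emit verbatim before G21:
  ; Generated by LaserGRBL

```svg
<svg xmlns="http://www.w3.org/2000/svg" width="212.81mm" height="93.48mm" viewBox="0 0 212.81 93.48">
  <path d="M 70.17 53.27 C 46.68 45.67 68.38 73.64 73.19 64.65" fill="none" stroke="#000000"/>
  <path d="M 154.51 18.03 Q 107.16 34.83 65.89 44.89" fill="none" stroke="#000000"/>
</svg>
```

; Generated by LaserGRBL
G21
G90
G00 X70.17 Y40.21
M3 S383
G1 X61.00 Y41.08 F3798
G1 X59.70 Y36.90 F3798
G1 X63.28 Y31.14 F3798
G1 X68.77 Y27.29 F3798
G1 X73.19 Y28.83 F3798
M5
G00 X154.51 Y75.45
M3 S383
G1 X135.81 Y69.00 F3798
G1 X117.60 Y63.09 F3798
G1 X99.88 Y57.72 F3798
G1 X82.64 Y52.88 F3798
G1 X65.89 Y48.59 F3798
M5
G00 X0.00 Y0.00

Since the viewBox matches the mm dimensions, user units are millimetres directly. The only transform is the Y-flip y_m = 93.48 − y_svg.

Shape 1 is a cubic bezier drawn with `<path>`. Its stroke #000000 means engrave at S383, F3798. After flipping Y the toolpath is (70.17,40.21) → (61.00,41.08) → (59.70,36.90) → (63.28,31.14) → (68.77,27.29) → (73.19,28.83).

Shape 2 is a quadratic bezier drawn with `<path>`. Its stroke #000000 means engrave at S383, F3798. After flipping Y the toolpath is (154.51,75.45) → (135.81,69.00) → (117.60,63.09) → (99.88,57.72) → (82.64,52.88) → (65.89,48.59).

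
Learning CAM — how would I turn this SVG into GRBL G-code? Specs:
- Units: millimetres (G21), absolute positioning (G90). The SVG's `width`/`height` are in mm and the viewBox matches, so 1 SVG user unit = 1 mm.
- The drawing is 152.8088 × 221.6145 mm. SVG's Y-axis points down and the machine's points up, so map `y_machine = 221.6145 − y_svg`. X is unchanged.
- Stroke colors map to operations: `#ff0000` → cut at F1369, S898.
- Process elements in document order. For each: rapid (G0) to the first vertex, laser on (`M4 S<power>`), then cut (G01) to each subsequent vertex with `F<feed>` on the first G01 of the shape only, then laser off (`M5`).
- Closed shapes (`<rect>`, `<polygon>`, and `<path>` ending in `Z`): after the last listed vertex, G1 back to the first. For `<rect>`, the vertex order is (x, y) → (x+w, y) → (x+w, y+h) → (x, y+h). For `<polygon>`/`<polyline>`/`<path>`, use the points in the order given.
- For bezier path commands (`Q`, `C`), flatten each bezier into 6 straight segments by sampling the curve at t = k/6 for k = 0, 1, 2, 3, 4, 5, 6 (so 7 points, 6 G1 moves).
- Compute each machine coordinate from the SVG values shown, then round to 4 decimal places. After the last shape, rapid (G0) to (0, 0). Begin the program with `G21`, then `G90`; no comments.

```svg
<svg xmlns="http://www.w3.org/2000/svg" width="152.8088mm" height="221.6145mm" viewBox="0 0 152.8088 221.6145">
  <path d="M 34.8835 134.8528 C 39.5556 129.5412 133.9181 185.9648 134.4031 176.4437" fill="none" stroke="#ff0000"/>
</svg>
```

G21
G90
G0 X34.8835 Y86.7617
M4 S898
G01 X43.8439 Y84.8640 F1369
G01 X62.6536 Y76.2238
G01 X86.2135 Y64.3877
G01 X109.4244 Y52.9024
G01 X127.1873 Y45.3145
G01 X134.4031 Y45.1708
M5
G0 X0.0000 Y0.0000

1 u = 1 mm; y_m = 221.6145 − y.

[1] `<path>` cubic bezier, #ff0000→cut S898 F1369: (34.8835,86.7617) → (43.8439,84.8640) → (62.6536,76.2238) → (86.2135,64.3877) → (109.4244,52.9024) → (127.1873,45.3145) → (134.4031,45.1708)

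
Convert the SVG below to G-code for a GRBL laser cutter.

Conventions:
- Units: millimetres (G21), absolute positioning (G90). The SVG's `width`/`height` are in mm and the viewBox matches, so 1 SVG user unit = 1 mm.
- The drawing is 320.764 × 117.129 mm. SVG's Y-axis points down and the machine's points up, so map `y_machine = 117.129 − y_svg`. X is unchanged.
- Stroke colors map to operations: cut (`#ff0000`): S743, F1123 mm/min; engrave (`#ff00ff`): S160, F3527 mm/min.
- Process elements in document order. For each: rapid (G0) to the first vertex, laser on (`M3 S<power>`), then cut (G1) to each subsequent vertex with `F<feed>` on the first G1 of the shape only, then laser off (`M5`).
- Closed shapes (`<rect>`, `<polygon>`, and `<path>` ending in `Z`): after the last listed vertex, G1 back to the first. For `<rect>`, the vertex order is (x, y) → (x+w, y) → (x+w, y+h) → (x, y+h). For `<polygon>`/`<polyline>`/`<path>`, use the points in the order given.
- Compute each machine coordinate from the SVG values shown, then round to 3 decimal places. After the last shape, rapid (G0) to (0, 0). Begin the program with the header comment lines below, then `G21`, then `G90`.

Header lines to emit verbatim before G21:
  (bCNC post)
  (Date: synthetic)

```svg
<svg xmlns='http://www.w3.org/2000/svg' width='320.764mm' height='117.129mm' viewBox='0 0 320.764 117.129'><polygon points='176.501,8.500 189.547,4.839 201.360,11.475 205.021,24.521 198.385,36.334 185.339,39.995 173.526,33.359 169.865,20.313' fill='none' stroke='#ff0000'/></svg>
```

(bCNC post)
(Date: synthetic)
G21
G90
G0 X176.501 Y108.629
M3 S743
G1 X189.547 Y112.290 F1123
G1 X201.360 Y105.654
G1 X205.021 Y92.608
G1 X198.385 Y80.795
G1 X185.339 Y77.134
G1 X173.526 Y83.770
G1 X169.865 Y96.816
G1 X176.501 Y108.629
M5
G0 X0.000 Y0.000

viewBox `0 0 320.764 117.129` with mm width/height → 1 unit = 1 mm. Flip: y_m = 117.129 − y_svg.

**Shape 1** — `<polygon>` regular polygon, stroke `#ff0000` → cut (S743, F1123). Machine vertices: (176.501,108.629) → (189.547,112.290) → (201.360,105.654) → (205.021,92.608) → (198.385,80.795) → (185.339,77.134) → (173.526,83.770) → (169.865,96.816) → (176.501,108.629). Closed: final G1 returns to the first vertex.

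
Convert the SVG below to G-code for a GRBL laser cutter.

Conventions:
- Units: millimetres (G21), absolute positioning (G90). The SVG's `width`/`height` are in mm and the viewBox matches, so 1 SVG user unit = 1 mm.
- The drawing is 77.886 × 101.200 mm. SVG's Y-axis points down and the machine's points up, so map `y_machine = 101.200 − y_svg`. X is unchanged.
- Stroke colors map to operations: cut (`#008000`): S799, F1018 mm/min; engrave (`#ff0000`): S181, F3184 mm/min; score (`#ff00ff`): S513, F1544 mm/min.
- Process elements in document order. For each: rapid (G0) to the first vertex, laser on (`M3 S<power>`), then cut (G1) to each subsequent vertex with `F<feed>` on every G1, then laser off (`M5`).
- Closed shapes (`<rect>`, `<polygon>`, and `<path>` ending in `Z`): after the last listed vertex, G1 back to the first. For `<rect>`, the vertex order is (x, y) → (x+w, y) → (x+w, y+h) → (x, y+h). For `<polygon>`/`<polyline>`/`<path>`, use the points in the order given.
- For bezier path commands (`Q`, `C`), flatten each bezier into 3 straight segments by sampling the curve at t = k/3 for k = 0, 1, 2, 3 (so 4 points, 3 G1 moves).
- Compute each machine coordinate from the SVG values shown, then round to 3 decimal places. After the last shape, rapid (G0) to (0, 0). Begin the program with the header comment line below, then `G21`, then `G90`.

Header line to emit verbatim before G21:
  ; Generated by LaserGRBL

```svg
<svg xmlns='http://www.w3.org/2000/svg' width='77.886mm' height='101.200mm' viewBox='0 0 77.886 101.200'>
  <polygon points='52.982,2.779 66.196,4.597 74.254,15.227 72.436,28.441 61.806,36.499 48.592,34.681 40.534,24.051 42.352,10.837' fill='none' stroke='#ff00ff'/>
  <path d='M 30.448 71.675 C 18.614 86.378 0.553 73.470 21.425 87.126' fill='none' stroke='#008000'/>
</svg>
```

viewBox `0 0 77.886 101.200` with mm width/height → 1 unit = 1 mm. Flip: y_m = 101.200 − y_svg.

**Shape 1** — `<polygon>` regular polygon, stroke `#ff00ff` → score (S513, F1544). Machine vertices: (52.982,98.421) → (66.196,96.603) → (74.254,85.973) → (72.436,72.759) → (61.806,64.701) → (48.592,66.519) → (40.534,77.149) → (42.352,90.363) → (52.982,98.421). Closed: final G1 returns to the first vertex.

**Shape 2** — `<path>` cubic bezier, stroke `#008000` → cut (S799, F1018). Control points (SVG): P0=(30.448,71.675), P1=(18.614,86.378), P2=(0.553,73.470), P3=(21.425,87.126); sampled at t=k/3. Machine vertices: (30.448,29.525) → (18.211,22.019) → (11.858,20.882) → (21.425,14.074). Open path.

; Generated by LaserGRBL
G21
G90
G0 X52.982 Y98.421
M3 S513
G1 X66.196 Y96.603 F1544
G1 X74.254 Y85.973 F1544
G1 X72.436 Y72.759 F1544
G1 X61.806 Y64.701 F1544
G1 X48.592 Y66.519 F1544
G1 X40.534 Y77.149 F1544
G1 X42.352 Y90.363 F1544
G1 X52.982 Y98.421 F1544
M5
G0 X30.448 Y29.525
M3 S799
G1 X18.211 Y22.019 F1018
G1 X11.858 Y20.882 F1018
G1 X21.425 Y14.074 F1018
M5
G0 X0.000 Y0.000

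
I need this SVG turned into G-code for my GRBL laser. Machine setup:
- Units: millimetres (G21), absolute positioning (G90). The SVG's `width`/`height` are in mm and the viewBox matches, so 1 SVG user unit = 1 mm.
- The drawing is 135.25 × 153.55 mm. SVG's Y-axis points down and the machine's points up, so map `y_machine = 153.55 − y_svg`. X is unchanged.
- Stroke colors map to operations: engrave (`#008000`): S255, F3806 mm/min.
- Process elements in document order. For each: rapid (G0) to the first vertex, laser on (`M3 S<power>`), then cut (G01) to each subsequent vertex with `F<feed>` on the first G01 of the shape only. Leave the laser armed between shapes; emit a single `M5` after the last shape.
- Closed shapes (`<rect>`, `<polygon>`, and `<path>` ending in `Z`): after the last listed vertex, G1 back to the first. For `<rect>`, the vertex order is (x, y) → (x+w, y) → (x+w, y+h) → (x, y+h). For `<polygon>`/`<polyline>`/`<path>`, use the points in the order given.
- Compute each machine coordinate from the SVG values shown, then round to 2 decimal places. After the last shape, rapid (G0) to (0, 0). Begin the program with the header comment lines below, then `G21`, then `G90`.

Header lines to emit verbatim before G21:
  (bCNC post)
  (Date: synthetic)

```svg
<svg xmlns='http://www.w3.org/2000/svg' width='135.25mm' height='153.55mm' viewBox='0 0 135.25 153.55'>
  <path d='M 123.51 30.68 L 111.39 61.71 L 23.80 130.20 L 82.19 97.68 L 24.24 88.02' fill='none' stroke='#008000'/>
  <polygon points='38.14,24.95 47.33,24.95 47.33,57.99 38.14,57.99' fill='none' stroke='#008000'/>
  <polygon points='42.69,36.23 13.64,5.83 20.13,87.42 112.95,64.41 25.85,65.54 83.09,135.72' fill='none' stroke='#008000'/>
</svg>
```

viewBox `0 0 135.25 153.55` with mm width/height → 1 unit = 1 mm. Flip: y_m = 153.55 − y_svg.

**Shape 1** — `<path>` open polyline, stroke `#008000` → engrave (S255, F3806). Machine vertices: (123.51,122.87) → (111.39,91.84) → (23.80,23.35) → (82.19,55.87) → (24.24,65.53). Open path.

**Shape 2** — `<polygon>` rectangle, stroke `#008000` → engrave (S255, F3806). Machine vertices: (38.14,128.60) → (47.33,128.60) → (47.33,95.56) → (38.14,95.56) → (38.14,128.60). Closed: final G1 returns to the first vertex.

**Shape 3** — `<polygon>` closed polygon, stroke `#008000` → engrave (S255, F3806). Machine vertices: (42.69,117.32) → (13.64,147.72) → (20.13,66.13) → (112.95,89.14) → (25.85,88.01) → (83.09,17.83) → (42.69,117.32). Closed: final G1 returns to the first vertex.

(bCNC post)
(Date: synthetic)
G21
G90
G0 X123.51 Y122.87
M3 S255
G01 X111.39 Y91.84 F3806
G01 X23.80 Y23.35
G01 X82.19 Y55.87
G01 X24.24 Y65.53
G0 X38.14 Y128.60
M3 S255
G01 X47.33 Y128.60 F3806
G01 X47.33 Y95.56
G01 X38.14 Y95.56
G01 X38.14 Y128.60
G0 X42.69 Y117.32
M3 S255
G01 X13.64 Y147.72 F3806
G01 X20.13 Y66.13
G01 X112.95 Y89.14
G01 X25.85 Y88.01
G01 X83.09 Y17.83
G01 X42.69 Y117.32
M5
G0 X0.00 Y0.00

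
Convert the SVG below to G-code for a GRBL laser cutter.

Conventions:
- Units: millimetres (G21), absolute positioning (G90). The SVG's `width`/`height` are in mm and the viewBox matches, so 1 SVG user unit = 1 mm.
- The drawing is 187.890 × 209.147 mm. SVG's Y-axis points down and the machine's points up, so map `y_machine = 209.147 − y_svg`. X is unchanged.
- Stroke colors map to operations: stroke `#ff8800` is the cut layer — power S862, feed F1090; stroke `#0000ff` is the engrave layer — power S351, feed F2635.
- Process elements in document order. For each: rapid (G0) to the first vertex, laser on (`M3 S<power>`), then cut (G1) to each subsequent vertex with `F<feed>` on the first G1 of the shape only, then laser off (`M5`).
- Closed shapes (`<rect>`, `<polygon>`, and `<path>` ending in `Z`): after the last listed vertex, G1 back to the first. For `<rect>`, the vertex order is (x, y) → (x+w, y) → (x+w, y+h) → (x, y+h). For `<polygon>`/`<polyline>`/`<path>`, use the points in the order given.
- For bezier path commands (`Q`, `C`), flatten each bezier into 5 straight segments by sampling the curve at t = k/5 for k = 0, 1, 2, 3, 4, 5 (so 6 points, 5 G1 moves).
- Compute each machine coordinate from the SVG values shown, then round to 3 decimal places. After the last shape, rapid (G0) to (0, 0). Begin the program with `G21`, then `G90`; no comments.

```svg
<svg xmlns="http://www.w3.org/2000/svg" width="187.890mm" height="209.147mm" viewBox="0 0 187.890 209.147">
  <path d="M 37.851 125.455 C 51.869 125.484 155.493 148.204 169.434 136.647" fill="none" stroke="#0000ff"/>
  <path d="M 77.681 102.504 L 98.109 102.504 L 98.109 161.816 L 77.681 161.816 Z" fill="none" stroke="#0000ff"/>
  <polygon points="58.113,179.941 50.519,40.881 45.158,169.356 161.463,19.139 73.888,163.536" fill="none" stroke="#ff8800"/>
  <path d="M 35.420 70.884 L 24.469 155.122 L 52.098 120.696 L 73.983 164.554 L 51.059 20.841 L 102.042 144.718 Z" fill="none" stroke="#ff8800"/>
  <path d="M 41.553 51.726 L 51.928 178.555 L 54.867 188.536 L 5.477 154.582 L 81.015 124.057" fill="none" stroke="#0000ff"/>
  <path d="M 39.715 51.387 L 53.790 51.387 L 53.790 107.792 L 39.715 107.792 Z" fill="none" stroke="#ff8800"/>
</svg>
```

1 u = 1 mm; y_m = 209.147 − y.

[1] `<path>` cubic bezier, #0000ff→engrave S351 F2635: (37.851,83.692) → (55.580,81.407) → (86.209,76.411) → (121.131,71.439) → (151.742,69.223) → (169.434,72.500)

[2] `<path>` rectangle, #0000ff→engrave S351 F2635: (77.681,106.643) → (98.109,106.643) → (98.109,47.331) → (77.681,47.331) → (77.681,106.643) (closed)

[3] `<polygon>` closed polygon, #ff8800→cut S862 F1090: (58.113,29.206) → (50.519,168.266) → (45.158,39.791) → (161.463,190.008) → (73.888,45.611) → (58.113,29.206) (closed)

[4] `<path>` closed polygon, #ff8800→cut S862 F1090: (35.420,138.263) → (24.469,54.025) → (52.098,88.451) → (73.983,44.593) → (51.059,188.306) → (102.042,64.429) → (35.420,138.263) (closed)

[5] `<path>` open polyline, #0000ff→engrave S351 F2635: (41.553,157.421) → (51.928,30.592) → (54.867,20.611) → (5.477,54.565) → (81.015,85.090)

[6] `<path>` rectangle, #ff8800→cut S862 F1090: (39.715,157.760) → (53.790,157.760) → (53.790,101.355) → (39.715,101.355) → (39.715,157.760) (closed)

G21
G90
G0 X37.851 Y83.692
M3 S351
G1 X55.580 Y81.407 F2635
G1 X86.209 Y76.411
G1 X121.131 Y71.439
G1 X151.742 Y69.223
G1 X169.434 Y72.500
M5
G0 X77.681 Y106.643
M3 S351
G1 X98.109 Y106.643 F2635
G1 X98.109 Y47.331
G1 X77.681 Y47.331
G1 X77.681 Y106.643
M5
G0 X58.113 Y29.206
M3 S862
G1 X50.519 Y168.266 F1090
G1 X45.158 Y39.791
G1 X161.463 Y190.008
G1 X73.888 Y45.611
G1 X58.113 Y29.206
M5
G0 X35.420 Y138.263
M3 S862
G1 X24.469 Y54.025 F1090
G1 X52.098 Y88.451
G1 X73.983 Y44.593
G1 X51.059 Y188.306
G1 X102.042 Y64.429
G1 X35.420 Y138.263
M5
G0 X41.553 Y157.421
M3 S351
G1 X51.928 Y30.592 F2635
G1 X54.867 Y20.611
G1 X5.477 Y54.565
G1 X81.015 Y85.090
M5
G0 X39.715 Y157.760
M3 S862
G1 X53.790 Y157.760 F1090
G1 X53.790 Y101.355
G1 X39.715 Y101.355
G1 X39.715 Y157.760
M5
G0 X0.000 Y0.000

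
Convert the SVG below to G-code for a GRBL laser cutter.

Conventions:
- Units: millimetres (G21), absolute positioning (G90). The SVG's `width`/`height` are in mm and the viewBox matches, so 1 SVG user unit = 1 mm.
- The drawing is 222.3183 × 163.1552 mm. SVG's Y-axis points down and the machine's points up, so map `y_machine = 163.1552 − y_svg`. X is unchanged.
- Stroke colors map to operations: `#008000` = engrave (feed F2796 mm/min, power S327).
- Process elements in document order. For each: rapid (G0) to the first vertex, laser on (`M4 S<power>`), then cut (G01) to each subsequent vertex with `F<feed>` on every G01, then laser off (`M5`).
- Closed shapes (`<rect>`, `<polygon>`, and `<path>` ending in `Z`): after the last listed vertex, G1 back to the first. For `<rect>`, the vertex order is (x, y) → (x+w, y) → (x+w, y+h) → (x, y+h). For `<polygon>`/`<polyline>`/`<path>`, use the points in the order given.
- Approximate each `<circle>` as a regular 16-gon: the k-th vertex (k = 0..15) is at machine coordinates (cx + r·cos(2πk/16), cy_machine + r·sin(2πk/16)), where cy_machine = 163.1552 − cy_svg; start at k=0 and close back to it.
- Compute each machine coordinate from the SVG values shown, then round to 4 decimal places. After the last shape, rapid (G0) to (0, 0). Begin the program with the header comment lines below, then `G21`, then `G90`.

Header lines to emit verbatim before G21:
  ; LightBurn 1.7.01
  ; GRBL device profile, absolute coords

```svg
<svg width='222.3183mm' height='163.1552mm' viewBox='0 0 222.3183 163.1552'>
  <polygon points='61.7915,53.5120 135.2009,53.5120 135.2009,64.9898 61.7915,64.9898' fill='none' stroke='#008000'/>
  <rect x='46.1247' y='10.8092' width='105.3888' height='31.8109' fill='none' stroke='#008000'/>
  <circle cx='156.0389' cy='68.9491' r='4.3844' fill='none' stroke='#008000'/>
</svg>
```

; LightBurn 1.7.01
; GRBL device profile, absolute coords
G21
G90
G0 X61.7915 Y109.6432
M4 S327
G01 X135.2009 Y109.6432 F2796
G01 X135.2009 Y98.1654 F2796
G01 X61.7915 Y98.1654 F2796
G01 X61.7915 Y109.6432 F2796
M5
G0 X46.1247 Y152.3460
M4 S327
G01 X151.5135 Y152.3460 F2796
G01 X151.5135 Y120.5351 F2796
G01 X46.1247 Y120.5351 F2796
G01 X46.1247 Y152.3460 F2796
M5
G0 X160.4233 Y94.2061
M4 S327
G01 X160.0896 Y95.8839 F2796
G01 X159.1391 Y97.3063 F2796
G01 X157.7167 Y98.2568 F2796
G01 X156.0389 Y98.5905 F2796
G01 X154.3611 Y98.2568 F2796
G01 X152.9387 Y97.3063 F2796
G01 X151.9882 Y95.8839 F2796
G01 X151.6545 Y94.2061 F2796
G01 X151.9882 Y92.5283 F2796
G01 X152.9387 Y91.1059 F2796
G01 X154.3611 Y90.1554 F2796
G01 X156.0389 Y89.8217 F2796
G01 X157.7167 Y90.1554 F2796
G01 X159.1391 Y91.1059 F2796
G01 X160.0896 Y92.5283 F2796
G01 X160.4233 Y94.2061 F2796
M5
G0 X0.0000 Y0.0000

Since the viewBox matches the mm dimensions, user units are millimetres directly. The only transform is the Y-flip y_m = 163.1552 − y_svg.

Shape 1 is a rectangle drawn with `<polygon>`. Its stroke #008000 means engrave at S327, F2796. After flipping Y the toolpath is (61.7915,109.6432) → (135.2009,109.6432) → (135.2009,98.1654) → (61.7915,98.1654) → (61.7915,109.6432), returning to the start.

Shape 2 is a rectangle drawn with `<rect>`. Its stroke #008000 means engrave at S327, F2796. After flipping Y the toolpath is (46.1247,152.3460) → (151.5135,152.3460) → (151.5135,120.5351) → (46.1247,120.5351) → (46.1247,152.3460), returning to the start.

Shape 3 is a circle drawn with `<circle>`. Its stroke #008000 means engrave at S327, F2796. After flipping Y the toolpath is (160.4233,94.2061) → (160.0896,95.8839) → (159.1391,97.3063) → (157.7167,98.2568) → (156.0389,98.5905) → (154.3611,98.2568) → (152.9387,97.3063) → (151.9882,95.8839) → (151.6545,94.2061) → (151.9882,92.5283) → (152.9387,91.1059) → (154.3611,90.1554) → (156.0389,89.8217) → (157.7167,90.1554) → (159.1391,91.1059) → (160.0896,92.5283) → (160.4233,94.2061), returning to the start.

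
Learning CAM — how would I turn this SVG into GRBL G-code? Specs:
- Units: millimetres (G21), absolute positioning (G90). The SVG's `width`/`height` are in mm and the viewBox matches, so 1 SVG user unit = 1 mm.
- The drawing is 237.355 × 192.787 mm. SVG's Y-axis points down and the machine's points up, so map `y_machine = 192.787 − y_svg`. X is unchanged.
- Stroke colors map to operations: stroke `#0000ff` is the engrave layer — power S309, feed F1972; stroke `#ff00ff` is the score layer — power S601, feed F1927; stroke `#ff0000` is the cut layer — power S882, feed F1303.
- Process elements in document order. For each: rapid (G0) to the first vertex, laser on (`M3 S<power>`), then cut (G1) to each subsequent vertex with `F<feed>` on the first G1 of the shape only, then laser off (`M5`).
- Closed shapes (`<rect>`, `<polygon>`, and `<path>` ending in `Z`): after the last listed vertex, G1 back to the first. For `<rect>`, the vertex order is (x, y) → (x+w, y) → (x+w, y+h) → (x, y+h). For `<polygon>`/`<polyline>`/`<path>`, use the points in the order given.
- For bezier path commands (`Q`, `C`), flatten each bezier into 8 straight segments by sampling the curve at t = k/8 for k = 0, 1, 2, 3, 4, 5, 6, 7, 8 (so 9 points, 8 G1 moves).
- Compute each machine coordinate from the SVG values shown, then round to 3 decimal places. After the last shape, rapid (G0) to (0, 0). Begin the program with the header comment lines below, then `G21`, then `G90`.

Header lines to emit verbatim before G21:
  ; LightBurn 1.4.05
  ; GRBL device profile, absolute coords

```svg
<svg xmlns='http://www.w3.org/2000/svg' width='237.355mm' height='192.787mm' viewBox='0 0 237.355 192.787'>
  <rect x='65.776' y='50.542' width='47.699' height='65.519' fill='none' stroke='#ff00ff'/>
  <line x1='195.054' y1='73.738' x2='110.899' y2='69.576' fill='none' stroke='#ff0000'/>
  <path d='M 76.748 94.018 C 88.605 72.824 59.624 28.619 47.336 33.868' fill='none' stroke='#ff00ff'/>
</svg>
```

1 u = 1 mm; y_m = 192.787 − y.

[1] `<rect>` rectangle, #ff00ff→score S601 F1927: (65.776,142.245) → (113.475,142.245) → (113.475,76.726) → (65.776,76.726) → (65.776,142.245) (closed)

[2] `<line>` line segment, #ff0000→cut S882 F1303: (195.054,119.049) → (110.899,123.211)

[3] `<path>` cubic bezier, #ff00ff→score S601 F1927: (76.748,98.769) → (79.392,107.654) → (78.883,117.847) → (75.892,128.499) → (71.096,138.760) → (65.168,147.782) → (58.783,154.715) → (52.614,158.711) → (47.336,158.919)

; LightBurn 1.4.05
; GRBL device profile, absolute coords
G21
G90
G0 X65.776 Y142.245
M3 S601
G1 X113.475 Y142.245 F1927
G1 X113.475 Y76.726
G1 X65.776 Y76.726
G1 X65.776 Y142.245
M5
G0 X195.054 Y119.049
M3 S882
G1 X110.899 Y123.211 F1303
M5
G0 X76.748 Y98.769
M3 S601
G1 X79.392 Y107.654 F1927
G1 X78.883 Y117.847
G1 X75.892 Y128.499
G1 X71.096 Y138.760
G1 X65.168 Y147.782
G1 X58.783 Y154.715
G1 X52.614 Y158.711
G1 X47.336 Y158.919
M5
G0 X0.000 Y0.000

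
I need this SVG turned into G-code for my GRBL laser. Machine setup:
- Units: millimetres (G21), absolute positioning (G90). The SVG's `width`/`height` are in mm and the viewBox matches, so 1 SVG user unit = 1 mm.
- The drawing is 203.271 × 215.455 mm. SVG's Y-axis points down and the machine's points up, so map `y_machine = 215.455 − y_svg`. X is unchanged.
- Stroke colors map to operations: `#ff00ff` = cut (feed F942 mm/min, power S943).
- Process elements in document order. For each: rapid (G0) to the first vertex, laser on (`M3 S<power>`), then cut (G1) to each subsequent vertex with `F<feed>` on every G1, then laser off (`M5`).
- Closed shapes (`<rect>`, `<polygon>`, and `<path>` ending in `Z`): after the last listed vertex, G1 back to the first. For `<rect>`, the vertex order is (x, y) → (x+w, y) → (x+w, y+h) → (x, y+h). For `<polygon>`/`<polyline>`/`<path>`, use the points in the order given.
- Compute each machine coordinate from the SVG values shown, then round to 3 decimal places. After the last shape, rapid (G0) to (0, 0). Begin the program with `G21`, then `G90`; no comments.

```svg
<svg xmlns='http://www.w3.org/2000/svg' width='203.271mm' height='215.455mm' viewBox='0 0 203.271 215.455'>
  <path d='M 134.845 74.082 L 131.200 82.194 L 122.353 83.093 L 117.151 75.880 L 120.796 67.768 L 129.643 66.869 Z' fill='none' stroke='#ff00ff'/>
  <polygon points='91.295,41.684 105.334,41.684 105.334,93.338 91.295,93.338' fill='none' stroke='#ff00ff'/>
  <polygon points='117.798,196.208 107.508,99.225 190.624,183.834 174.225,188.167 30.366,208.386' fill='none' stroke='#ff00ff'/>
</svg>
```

G21
G90
G0 X134.845 Y141.373
M3 S943
G1 X131.200 Y133.261 F942
G1 X122.353 Y132.362 F942
G1 X117.151 Y139.575 F942
G1 X120.796 Y147.687 F942
G1 X129.643 Y148.586 F942
G1 X134.845 Y141.373 F942
M5
G0 X91.295 Y173.771
M3 S943
G1 X105.334 Y173.771 F942
G1 X105.334 Y122.117 F942
G1 X91.295 Y122.117 F942
G1 X91.295 Y173.771 F942
M5
G0 X117.798 Y19.247
M3 S943
G1 X107.508 Y116.230 F942
G1 X190.624 Y31.621 F942
G1 X174.225 Y27.288 F942
G1 X30.366 Y7.069 F942
G1 X117.798 Y19.247 F942
M5
G0 X0.000 Y0.000

1 u = 1 mm; y_m = 215.455 − y.

[1] `<path>` regular polygon, #ff00ff→cut S943 F942: (134.845,141.373) → (131.200,133.261) → (122.353,132.362) → (117.151,139.575) → (120.796,147.687) → (129.643,148.586) → (134.845,141.373) (closed)

[2] `<polygon>` rectangle, #ff00ff→cut S943 F942: (91.295,173.771) → (105.334,173.771) → (105.334,122.117) → (91.295,122.117) → (91.295,173.771) (closed)

[3] `<polygon>` closed polygon, #ff00ff→cut S943 F942: (117.798,19.247) → (107.508,116.230) → (190.624,31.621) → (174.225,27.288) → (30.366,7.069) → (117.798,19.247) (closed)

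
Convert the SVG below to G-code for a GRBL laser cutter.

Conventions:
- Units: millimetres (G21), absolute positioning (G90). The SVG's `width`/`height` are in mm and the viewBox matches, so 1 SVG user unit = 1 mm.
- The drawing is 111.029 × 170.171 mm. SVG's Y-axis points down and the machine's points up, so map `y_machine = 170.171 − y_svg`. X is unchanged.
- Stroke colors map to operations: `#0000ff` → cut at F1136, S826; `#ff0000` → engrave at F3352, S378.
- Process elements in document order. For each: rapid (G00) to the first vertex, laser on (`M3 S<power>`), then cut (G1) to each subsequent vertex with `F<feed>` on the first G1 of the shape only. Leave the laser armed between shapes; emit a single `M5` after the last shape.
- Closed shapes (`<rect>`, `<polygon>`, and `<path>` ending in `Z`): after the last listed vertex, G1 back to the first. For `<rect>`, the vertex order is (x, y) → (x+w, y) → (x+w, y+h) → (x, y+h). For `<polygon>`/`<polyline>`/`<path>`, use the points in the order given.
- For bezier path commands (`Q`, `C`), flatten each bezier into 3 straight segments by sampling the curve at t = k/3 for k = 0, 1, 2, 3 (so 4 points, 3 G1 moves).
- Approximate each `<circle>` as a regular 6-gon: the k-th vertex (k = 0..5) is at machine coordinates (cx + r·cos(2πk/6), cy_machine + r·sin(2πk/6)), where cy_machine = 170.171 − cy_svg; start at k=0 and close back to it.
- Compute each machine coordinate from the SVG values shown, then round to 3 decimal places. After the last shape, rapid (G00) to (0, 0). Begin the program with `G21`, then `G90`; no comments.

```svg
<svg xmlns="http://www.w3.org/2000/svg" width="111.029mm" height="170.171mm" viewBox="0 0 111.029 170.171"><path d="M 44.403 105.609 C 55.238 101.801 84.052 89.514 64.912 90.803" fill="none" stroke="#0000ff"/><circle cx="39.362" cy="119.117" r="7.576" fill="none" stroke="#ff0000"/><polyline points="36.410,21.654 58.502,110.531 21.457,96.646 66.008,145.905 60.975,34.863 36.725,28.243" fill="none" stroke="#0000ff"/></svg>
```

G21
G90
G00 X44.403 Y64.562
M3 S826
G1 X58.789 Y70.379 F1136
G1 X70.509 Y76.949
G1 X64.912 Y79.368
G00 X46.938 Y51.054
M3 S378
G1 X43.150 Y57.615 F3352
G1 X35.574 Y57.615
G1 X31.786 Y51.054
G1 X35.574 Y44.493
G1 X43.150 Y44.493
G1 X46.938 Y51.054
G00 X36.410 Y148.517
M3 S826
G1 X58.502 Y59.640 F1136
G1 X21.457 Y73.525
G1 X66.008 Y24.266
G1 X60.975 Y135.308
G1 X36.725 Y141.928
M5
G00 X0.000 Y0.000

1 u = 1 mm; y_m = 170.171 − y.

[1] `<path>` cubic bezier, #0000ff→cut S826 F1136: (44.403,64.562) → (58.789,70.379) → (70.509,76.949) → (64.912,79.368)

[2] `<circle>` circle, #ff0000→engrave S378 F3352: (46.938,51.054) → (43.150,57.615) → (35.574,57.615) → (31.786,51.054) → (35.574,44.493) → (43.150,44.493) → (46.938,51.054) (closed)

[3] `<polyline>` open polyline, #0000ff→cut S826 F1136: (36.410,148.517) → (58.502,59.640) → (21.457,73.525) → (66.008,24.266) → (60.975,135.308) → (36.725,141.928)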